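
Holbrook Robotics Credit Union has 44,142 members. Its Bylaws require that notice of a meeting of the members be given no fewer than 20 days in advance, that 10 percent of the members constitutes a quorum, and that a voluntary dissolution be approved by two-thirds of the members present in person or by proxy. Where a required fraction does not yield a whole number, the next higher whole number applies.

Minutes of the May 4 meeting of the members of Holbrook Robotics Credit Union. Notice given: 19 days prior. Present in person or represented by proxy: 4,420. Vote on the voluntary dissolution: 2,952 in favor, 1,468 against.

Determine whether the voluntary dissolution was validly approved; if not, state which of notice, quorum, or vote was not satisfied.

Notice: 19 days given; 20 required. Not satisfied.
Quorum: 10% of 44,142 = 4,414.20, rounded up to 4,415; 4,420 present. Satisfied.
Vote: requires two-thirds of those present (4,420); 2/3 of 4420 = 2946.67, rounded up to 2947, so 2,947 needed; 2,952 in favor. Satisfied.

Invalid — notice requirement not satisfied.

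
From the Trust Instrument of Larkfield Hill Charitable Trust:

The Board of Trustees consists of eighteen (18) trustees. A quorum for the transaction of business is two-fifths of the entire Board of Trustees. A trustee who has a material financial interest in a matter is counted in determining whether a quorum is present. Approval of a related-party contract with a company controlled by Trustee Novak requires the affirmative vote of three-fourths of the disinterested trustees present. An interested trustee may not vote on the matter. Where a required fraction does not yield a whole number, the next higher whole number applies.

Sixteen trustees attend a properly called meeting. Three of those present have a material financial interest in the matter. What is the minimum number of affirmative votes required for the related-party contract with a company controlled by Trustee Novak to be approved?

The related-party contract with a company controlled by Trustee Novak requires three-fourths of the disinterested trustees present (16 − 3 = 13).
3/4 of 13 = 9.75, rounded up to 10.

10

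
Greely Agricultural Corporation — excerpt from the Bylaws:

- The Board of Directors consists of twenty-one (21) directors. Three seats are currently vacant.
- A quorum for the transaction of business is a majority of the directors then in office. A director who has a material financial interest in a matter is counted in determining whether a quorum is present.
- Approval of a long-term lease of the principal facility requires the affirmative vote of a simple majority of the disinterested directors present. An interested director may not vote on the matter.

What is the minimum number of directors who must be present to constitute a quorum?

A majority of 18 is 10.

10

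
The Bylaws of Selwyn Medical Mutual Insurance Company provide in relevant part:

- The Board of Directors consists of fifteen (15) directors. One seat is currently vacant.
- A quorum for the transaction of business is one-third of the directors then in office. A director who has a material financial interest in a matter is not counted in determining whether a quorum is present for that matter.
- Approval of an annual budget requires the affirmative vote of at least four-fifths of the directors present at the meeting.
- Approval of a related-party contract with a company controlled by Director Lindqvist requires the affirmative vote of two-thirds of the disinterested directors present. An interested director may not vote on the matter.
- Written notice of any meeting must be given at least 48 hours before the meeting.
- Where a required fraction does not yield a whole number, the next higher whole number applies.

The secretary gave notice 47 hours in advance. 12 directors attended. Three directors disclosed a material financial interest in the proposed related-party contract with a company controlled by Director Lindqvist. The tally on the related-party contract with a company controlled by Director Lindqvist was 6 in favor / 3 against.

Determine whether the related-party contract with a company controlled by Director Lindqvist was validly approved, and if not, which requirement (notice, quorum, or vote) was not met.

Invalid — notice requirement not satisfied.

Notice: 47 hours given; 48 required (47 < 48). Not satisfied.
Quorum: 12 present, but the 3 interested directors do not count, leaving 9. Quorum is 5. Satisfied.
Vote: the related-party contract with a company controlled by Director Lindqvist requires two-thirds of the disinterested directors present (12 − 3 = 9). 2/3 of 9 = 6, so 6 affirmative votes are needed; 6 voted in favor. Satisfied.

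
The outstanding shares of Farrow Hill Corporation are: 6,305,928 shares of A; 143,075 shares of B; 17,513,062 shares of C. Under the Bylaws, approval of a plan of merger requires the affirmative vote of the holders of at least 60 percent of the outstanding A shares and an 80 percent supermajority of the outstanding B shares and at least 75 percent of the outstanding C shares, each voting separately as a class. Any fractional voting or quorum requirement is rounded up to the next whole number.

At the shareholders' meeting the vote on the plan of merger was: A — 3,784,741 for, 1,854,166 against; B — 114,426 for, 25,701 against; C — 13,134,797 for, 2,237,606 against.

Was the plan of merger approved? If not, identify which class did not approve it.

Not approved — the B shares did not give the required vote.

A: 3/5 of 6305928 = 3783556.80, rounded up to 3783557; 3,783,557 required, 3,784,741 in favor — approved.
B: 4/5 of 143075 = 114460; 114,460 required, 114,426 in favor — not approved.
C: 3/4 of 17513062 = 13134796.50, rounded up to 13134797; 13,134,797 required, 13,134,797 in favor — approved.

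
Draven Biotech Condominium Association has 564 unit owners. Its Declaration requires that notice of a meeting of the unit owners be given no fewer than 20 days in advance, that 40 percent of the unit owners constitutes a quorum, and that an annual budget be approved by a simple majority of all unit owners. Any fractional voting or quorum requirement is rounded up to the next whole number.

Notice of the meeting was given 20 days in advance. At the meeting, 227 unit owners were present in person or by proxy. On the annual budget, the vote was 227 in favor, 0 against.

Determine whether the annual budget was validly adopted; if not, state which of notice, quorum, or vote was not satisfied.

Invalid — vote requirement not satisfied.

Notice: 20 days given; 20 required. Satisfied.
Quorum: 40% of 564 = 225.60, rounded up to 226; 227 present. Satisfied.
Vote: requires a majority of all unit owners (564); a majority of 564 is 283, so 283 needed; 227 in favor. Not satisfied.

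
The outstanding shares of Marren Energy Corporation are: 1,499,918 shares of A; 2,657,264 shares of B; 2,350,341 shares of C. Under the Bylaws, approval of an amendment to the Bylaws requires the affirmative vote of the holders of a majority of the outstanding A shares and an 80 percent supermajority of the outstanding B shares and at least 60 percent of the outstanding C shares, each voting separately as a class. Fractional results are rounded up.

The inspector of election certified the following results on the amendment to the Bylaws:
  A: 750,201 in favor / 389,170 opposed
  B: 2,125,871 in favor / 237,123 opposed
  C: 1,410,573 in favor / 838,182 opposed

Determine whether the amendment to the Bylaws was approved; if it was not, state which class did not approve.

A: a majority of 1499918 is 749960; 749,960 required, 750,201 in favor — approved.
B: 4/5 of 2657264 = 2125811.20, rounded up to 2125812; 2,125,812 required, 2,125,871 in favor — approved.
C: 3/5 of 2350341 = 1410204.60, rounded up to 1410205; 1,410,205 required, 1,410,573 in favor — approved.

Approved — every class gave the required vote.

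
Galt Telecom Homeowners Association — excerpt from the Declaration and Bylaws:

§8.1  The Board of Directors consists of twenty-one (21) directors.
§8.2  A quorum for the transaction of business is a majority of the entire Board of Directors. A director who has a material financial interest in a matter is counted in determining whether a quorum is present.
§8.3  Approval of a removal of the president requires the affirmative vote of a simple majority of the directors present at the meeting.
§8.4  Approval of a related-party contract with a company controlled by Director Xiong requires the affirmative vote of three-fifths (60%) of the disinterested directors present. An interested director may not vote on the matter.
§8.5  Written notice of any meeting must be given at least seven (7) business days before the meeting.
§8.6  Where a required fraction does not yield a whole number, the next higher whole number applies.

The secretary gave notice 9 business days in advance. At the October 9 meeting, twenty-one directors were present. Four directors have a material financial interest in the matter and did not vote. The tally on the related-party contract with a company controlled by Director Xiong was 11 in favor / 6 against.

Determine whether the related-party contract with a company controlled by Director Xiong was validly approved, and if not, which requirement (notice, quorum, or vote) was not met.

Valid — all requirements satisfied.

Notice: 9 business days given; 7 required (9 ≥ 7). Satisfied.
Quorum: 21 present (interested directors count toward quorum); quorum is 11. Satisfied.
Vote: the related-party contract with a company controlled by Director Xiong requires three-fifths of the disinterested directors present (21 − 4 = 17). 3/5 of 17 = 10.20, rounded up to 11, so 11 affirmative votes are needed; 11 voted in favor. Satisfied.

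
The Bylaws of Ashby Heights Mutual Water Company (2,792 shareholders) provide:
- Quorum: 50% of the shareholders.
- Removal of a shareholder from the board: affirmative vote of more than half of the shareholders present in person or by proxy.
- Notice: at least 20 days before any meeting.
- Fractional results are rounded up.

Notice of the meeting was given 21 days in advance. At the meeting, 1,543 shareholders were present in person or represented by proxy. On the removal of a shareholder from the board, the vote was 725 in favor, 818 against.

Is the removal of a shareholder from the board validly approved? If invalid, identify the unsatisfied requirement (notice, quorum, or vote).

Notice: 21 days given; 20 required. Satisfied.
Quorum: 50% of 2,792 = 1,396; 1,543 present. Satisfied.
Vote: requires a majority of those present (1,543); a majority of 1543 is 772, so 772 needed; 725 in favor. Not satisfied.

Invalid — vote requirement not satisfied.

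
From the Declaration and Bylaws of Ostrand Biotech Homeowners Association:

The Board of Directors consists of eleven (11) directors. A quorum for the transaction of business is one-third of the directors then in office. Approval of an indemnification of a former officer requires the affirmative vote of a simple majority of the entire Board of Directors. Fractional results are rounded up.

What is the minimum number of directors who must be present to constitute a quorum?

4

1/3 of 11 = 3.67, rounded up to 4.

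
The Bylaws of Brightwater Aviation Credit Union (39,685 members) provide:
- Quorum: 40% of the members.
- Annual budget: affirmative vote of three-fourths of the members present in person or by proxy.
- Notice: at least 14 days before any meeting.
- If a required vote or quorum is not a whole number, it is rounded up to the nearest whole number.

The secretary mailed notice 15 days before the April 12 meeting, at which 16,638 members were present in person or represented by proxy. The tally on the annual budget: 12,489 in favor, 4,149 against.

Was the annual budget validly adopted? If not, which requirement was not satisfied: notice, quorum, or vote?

Valid — all requirements satisfied.

Notice: 15 days given; 14 required. Satisfied.
Quorum: 40% of 39,685 = 15,874; 16,638 present. Satisfied.
Vote: requires three-fourths of those present (16,638); 3/4 of 16638 = 12478.50, rounded up to 12479, so 12,479 needed; 12,489 in favor. Satisfied.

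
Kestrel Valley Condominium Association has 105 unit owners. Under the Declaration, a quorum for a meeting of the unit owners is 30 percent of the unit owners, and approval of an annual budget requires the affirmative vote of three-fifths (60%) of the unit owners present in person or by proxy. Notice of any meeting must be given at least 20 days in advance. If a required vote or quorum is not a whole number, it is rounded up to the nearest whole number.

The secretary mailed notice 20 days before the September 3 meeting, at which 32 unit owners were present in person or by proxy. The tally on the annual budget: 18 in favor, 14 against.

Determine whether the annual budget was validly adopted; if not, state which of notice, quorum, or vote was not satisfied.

Notice: 20 days given; 20 required. Satisfied.
Quorum: 30% of 105 = 31.50, rounded up to 32; 32 present. Satisfied.
Vote: requires three-fifths of those present (32); 3/5 of 32 = 19.20, rounded up to 20, so 20 needed; 18 in favor. Not satisfied.

Invalid — vote requirement not satisfied.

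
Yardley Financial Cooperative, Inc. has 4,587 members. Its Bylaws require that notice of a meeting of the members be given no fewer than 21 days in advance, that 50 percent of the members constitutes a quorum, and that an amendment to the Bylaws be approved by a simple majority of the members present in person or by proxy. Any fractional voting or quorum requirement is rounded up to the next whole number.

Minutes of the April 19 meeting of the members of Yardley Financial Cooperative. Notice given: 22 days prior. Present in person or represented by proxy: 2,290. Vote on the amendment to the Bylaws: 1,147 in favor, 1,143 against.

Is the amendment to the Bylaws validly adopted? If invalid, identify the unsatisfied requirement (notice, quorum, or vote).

Notice: 22 days given; 21 required. Satisfied.
Quorum: 50% of 4,587 = 2,293.50, rounded up to 2,294; 2,290 present. Not satisfied.
Vote: requires a majority of those present (2,290); a majority of 2290 is 1146, so 1,146 needed; 1,147 in favor. Satisfied.

Invalid — quorum requirement not satisfied.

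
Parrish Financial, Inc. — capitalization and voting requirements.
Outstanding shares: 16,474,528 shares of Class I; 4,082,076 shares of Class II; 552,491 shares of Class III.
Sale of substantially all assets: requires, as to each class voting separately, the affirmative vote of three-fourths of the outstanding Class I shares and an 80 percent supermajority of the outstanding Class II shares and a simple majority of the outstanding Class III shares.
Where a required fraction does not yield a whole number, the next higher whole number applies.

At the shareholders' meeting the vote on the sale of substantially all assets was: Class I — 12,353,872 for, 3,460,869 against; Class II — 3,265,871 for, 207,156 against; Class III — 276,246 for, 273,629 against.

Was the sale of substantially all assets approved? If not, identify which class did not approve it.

Not approved — the Class I shares did not give the required vote.

Class I: 3/4 of 16474528 = 12355896; 12,355,896 required, 12,353,872 in favor — not approved.
Class II: 4/5 of 4082076 = 3265660.80, rounded up to 3265661; 3,265,661 required, 3,265,871 in favor — approved.
Class III: a majority of 552491 is 276246; 276,246 required, 276,246 in favor — approved.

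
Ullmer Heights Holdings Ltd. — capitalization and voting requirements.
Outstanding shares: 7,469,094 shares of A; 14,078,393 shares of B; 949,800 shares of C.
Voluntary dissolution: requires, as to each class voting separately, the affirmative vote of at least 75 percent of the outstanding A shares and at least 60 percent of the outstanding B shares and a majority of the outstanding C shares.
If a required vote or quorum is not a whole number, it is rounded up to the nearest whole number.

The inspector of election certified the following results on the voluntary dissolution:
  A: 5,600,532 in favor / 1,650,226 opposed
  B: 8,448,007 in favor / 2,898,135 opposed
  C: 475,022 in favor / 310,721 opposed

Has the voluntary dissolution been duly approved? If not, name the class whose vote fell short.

Not approved — the A shares did not give the required vote.

A: 3/4 of 7469094 = 5601820.50, rounded up to 5601821; 5,601,821 required, 5,600,532 in favor — not approved.
B: 3/5 of 14078393 = 8447035.80, rounded up to 8447036; 8,447,036 required, 8,448,007 in favor — approved.
C: a majority of 949800 is 474901; 474,901 required, 475,022 in favor — approved.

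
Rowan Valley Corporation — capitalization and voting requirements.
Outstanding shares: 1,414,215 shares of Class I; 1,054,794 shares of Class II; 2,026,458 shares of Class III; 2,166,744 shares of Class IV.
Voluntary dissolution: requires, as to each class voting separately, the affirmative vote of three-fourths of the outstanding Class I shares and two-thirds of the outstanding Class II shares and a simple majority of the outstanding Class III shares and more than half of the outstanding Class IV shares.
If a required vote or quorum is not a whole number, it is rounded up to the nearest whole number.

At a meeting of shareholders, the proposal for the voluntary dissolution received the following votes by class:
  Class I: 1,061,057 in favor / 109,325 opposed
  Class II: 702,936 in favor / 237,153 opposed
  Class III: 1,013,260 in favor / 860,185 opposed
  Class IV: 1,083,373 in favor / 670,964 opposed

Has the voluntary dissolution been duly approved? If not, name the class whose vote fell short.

Not approved — the Class II shares did not give the required vote.

Class I: 3/4 of 1414215 = 1060661.25, rounded up to 1060662; 1,060,662 required, 1,061,057 in favor — approved.
Class II: 2/3 of 1054794 = 703196; 703,196 required, 702,936 in favor — not approved.
Class III: a majority of 2026458 is 1013230; 1,013,230 required, 1,013,260 in favor — approved.
Class IV: a majority of 2166744 is 1083373; 1,083,373 required, 1,083,373 in favor — approved.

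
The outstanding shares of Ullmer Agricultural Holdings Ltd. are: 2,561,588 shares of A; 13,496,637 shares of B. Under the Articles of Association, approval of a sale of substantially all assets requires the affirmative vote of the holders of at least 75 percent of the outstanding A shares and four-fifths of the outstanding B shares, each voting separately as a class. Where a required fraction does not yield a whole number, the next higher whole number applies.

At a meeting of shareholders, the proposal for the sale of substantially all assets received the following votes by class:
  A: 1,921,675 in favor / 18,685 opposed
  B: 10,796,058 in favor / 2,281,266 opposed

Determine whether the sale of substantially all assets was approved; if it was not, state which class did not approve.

A: 3/4 of 2561588 = 1921191; 1,921,191 required, 1,921,675 in favor — approved.
B: 4/5 of 13496637 = 10797309.60, rounded up to 10797310; 10,797,310 required, 10,796,058 in favor — not approved.

Not approved — the B shares did not give the required vote.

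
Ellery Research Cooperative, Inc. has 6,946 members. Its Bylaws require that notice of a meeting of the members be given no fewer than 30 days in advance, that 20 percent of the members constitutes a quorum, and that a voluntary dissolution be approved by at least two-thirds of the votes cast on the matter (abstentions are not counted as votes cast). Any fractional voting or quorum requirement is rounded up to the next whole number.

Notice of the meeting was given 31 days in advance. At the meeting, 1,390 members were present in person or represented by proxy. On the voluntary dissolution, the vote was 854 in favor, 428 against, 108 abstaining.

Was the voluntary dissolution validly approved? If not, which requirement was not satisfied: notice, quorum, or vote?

Notice: 31 days given; 30 required. Satisfied.
Quorum: 20% of 6,946 = 1,389.20, rounded up to 1,390; 1,390 present. Satisfied.
Vote: requires two-thirds of the votes cast (1,390 − 108 abstaining = 1,282); 2/3 of 1282 = 854.67, rounded up to 855, so 855 needed; 854 in favor. Not satisfied.

Invalid — vote requirement not satisfied.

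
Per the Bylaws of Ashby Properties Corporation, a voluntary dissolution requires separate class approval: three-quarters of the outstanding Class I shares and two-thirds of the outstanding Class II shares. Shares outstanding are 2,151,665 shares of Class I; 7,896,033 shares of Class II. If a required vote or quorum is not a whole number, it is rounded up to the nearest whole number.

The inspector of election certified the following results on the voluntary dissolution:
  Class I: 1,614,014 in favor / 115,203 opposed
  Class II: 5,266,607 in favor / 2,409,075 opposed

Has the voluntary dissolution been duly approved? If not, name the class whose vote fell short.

Class I: 3/4 of 2151665 = 1613748.75, rounded up to 1613749; 1,613,749 required, 1,614,014 in favor — approved.
Class II: 2/3 of 7896033 = 5264022; 5,264,022 required, 5,266,607 in favor — approved.

Approved — every class gave the required vote.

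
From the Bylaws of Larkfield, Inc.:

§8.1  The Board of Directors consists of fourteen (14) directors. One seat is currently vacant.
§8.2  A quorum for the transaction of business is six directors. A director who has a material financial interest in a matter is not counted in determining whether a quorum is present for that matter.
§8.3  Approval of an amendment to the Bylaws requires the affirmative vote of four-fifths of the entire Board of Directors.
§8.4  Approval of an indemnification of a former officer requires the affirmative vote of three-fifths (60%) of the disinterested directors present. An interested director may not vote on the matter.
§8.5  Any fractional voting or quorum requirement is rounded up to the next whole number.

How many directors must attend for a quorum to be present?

6

The quorum is fixed at 6.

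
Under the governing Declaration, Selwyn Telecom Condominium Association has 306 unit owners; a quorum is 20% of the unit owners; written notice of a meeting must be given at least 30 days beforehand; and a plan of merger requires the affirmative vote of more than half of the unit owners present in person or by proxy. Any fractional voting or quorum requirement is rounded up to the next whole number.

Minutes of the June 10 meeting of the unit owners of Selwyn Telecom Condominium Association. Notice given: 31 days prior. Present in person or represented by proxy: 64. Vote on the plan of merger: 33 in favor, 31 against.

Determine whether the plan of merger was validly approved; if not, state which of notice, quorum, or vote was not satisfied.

Notice: 31 days given; 30 required. Satisfied.
Quorum: 20% of 306 = 61.20, rounded up to 62; 64 present. Satisfied.
Vote: requires a majority of those present (64); a majority of 64 is 33, so 33 needed; 33 in favor. Satisfied.

Valid — all requirements satisfied.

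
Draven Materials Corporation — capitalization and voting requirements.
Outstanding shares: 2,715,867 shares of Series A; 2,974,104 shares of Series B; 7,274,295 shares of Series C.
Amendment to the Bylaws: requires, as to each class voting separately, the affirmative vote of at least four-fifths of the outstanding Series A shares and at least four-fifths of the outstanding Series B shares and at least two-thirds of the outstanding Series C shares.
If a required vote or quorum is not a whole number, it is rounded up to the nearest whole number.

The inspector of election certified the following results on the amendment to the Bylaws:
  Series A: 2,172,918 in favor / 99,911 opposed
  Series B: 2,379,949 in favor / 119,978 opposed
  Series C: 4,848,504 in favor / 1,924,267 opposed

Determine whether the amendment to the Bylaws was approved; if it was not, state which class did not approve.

Series A: 4/5 of 2715867 = 2172693.60, rounded up to 2172694; 2,172,694 required, 2,172,918 in favor — approved.
Series B: 4/5 of 2974104 = 2379283.20, rounded up to 2379284; 2,379,284 required, 2,379,949 in favor — approved.
Series C: 2/3 of 7274295 = 4849530; 4,849,530 required, 4,848,504 in favor — not approved.

Not approved — the Series C shares did not give the required vote.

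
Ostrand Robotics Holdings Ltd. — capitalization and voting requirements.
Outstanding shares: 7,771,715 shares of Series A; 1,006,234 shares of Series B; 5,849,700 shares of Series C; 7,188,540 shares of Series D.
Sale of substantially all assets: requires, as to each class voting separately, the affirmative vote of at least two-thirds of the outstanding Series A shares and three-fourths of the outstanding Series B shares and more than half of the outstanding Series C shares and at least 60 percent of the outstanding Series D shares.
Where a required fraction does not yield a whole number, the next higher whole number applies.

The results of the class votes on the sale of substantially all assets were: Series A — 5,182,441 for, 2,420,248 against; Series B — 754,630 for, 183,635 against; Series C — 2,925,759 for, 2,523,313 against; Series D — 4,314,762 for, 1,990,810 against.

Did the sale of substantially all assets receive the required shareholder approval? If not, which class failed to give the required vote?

Not approved — the Series B shares did not give the required vote.

Series A: 2/3 of 7771715 = 5181143.33, rounded up to 5181144; 5,181,144 required, 5,182,441 in favor — approved.
Series B: 3/4 of 1006234 = 754675.50, rounded up to 754676; 754,676 required, 754,630 in favor — not approved.
Series C: a majority of 5849700 is 2924851; 2,924,851 required, 2,925,759 in favor — approved.
Series D: 3/5 of 7188540 = 4313124; 4,313,124 required, 4,314,762 in favor — approved.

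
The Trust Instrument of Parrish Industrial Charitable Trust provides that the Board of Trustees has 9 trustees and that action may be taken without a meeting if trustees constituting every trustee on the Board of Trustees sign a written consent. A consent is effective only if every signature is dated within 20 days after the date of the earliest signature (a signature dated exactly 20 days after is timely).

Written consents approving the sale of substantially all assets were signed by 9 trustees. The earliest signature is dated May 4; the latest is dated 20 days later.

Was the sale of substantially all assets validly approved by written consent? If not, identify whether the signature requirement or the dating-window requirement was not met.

Signatures required: every one of 9 — unanimous means all 9, so 9 needed; 9 signed. Sufficient.
Dating window: the latest signature is 20 days after the earliest; the limit is 20 days. Within the window.

Effective — both the signature and dating-window requirements are satisfied.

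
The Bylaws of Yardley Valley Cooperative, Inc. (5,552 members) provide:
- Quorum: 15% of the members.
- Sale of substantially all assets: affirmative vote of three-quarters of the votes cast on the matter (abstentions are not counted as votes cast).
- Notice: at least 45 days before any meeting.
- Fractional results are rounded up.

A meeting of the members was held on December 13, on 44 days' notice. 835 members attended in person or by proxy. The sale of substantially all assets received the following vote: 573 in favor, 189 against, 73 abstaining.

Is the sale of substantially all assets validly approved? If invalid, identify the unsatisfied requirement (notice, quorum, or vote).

Invalid — notice requirement not satisfied.

Notice: 44 days given; 45 required. Not satisfied.
Quorum: 15% of 5,552 = 832.80, rounded up to 833; 835 present. Satisfied.
Vote: requires three-fourths of the votes cast (835 − 73 abstaining = 762); 3/4 of 762 = 571.50, rounded up to 572, so 572 needed; 573 in favor. Satisfied.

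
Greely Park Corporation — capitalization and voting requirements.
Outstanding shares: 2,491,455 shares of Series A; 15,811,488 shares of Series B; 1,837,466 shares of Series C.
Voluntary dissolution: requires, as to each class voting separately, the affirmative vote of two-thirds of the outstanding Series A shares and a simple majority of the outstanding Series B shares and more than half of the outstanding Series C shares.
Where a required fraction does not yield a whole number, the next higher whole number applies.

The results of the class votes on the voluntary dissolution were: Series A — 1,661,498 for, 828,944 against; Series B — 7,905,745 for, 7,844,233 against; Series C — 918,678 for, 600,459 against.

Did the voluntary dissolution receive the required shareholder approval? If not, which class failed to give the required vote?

Not approved — the Series C shares did not give the required vote.

Series A: 2/3 of 2491455 = 1660970; 1,660,970 required, 1,661,498 in favor — approved.
Series B: a majority of 15811488 is 7905745; 7,905,745 required, 7,905,745 in favor — approved.
Series C: a majority of 1837466 is 918734; 918,734 required, 918,678 in favor — not approved.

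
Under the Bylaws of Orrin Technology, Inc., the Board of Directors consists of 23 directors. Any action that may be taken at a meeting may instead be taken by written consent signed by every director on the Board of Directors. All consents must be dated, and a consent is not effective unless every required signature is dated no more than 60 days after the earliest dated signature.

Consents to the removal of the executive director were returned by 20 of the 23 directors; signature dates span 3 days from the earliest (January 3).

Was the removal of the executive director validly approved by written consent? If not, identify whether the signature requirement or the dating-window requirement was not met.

Not effective — insufficient signatures.

Signatures required: the unanimous vote of 23 — unanimous means all 23, so 23 needed; 20 signed. Insufficient.
Dating window: the latest signature is 3 days after the earliest; the limit is 60 days. Within the window.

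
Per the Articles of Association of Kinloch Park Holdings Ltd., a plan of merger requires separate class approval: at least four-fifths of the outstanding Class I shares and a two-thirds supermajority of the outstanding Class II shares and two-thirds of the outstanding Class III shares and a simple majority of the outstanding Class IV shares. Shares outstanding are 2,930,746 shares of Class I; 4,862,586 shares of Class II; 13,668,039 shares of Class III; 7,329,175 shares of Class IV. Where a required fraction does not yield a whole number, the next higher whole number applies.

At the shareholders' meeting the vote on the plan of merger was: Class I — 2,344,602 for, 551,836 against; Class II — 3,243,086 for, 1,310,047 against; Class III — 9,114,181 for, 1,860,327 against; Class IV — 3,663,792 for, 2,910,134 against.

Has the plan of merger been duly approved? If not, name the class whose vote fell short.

Class I: 4/5 of 2930746 = 2344596.80, rounded up to 2344597; 2,344,597 required, 2,344,602 in favor — approved.
Class II: 2/3 of 4862586 = 3241724; 3,241,724 required, 3,243,086 in favor — approved.
Class III: 2/3 of 13668039 = 9112026; 9,112,026 required, 9,114,181 in favor — approved.
Class IV: a majority of 7329175 is 3664588; 3,664,588 required, 3,663,792 in favor — not approved.

Not approved — the Class IV shares did not give the required vote.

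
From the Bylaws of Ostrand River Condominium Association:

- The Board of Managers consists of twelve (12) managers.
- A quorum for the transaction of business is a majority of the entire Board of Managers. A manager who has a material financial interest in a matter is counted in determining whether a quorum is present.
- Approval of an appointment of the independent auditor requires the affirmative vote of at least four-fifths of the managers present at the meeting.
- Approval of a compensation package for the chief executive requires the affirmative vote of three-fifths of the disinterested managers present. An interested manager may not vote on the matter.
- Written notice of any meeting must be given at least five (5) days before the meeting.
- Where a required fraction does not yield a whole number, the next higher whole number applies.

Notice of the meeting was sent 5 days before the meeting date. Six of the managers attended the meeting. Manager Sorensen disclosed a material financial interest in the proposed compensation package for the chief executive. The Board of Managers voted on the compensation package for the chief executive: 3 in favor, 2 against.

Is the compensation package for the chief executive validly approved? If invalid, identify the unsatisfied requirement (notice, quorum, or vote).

Notice: 5 days given; 5 required (5 ≥ 5). Satisfied.
Quorum: 6 present (interested managers count toward quorum); quorum is 7. Not satisfied.
Vote: the compensation package for the chief executive requires three-fifths of the disinterested managers present (6 − 1 = 5). 3/5 of 5 = 3, so 3 affirmative votes are needed; 3 voted in favor. Satisfied. (Moot — without a quorum no business can be validly transacted.)

Invalid — quorum requirement not satisfied.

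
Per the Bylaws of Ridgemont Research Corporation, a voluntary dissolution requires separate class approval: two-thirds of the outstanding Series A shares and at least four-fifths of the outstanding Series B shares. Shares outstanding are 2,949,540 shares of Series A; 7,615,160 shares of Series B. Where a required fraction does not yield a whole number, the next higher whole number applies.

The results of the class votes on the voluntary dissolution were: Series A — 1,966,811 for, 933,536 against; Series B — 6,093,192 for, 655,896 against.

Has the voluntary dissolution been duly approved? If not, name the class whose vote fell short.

Approved — every class gave the required vote.

Series A: 2/3 of 2949540 = 1966360; 1,966,360 required, 1,966,811 in favor — approved.
Series B: 4/5 of 7615160 = 6092128; 6,092,128 required, 6,093,192 in favor — approved.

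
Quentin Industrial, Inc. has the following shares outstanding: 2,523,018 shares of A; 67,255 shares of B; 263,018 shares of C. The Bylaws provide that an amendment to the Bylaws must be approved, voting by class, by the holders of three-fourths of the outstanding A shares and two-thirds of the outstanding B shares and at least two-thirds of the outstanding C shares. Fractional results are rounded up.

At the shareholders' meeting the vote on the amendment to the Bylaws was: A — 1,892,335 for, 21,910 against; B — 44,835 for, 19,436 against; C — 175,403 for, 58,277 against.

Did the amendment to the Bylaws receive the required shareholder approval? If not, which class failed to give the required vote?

A: 3/4 of 2523018 = 1892263.50, rounded up to 1892264; 1,892,264 required, 1,892,335 in favor — approved.
B: 2/3 of 67255 = 44836.67, rounded up to 44837; 44,837 required, 44,835 in favor — not approved.
C: 2/3 of 263018 = 175345.33, rounded up to 175346; 175,346 required, 175,403 in favor — approved.

Not approved — the B shares did not give the required vote.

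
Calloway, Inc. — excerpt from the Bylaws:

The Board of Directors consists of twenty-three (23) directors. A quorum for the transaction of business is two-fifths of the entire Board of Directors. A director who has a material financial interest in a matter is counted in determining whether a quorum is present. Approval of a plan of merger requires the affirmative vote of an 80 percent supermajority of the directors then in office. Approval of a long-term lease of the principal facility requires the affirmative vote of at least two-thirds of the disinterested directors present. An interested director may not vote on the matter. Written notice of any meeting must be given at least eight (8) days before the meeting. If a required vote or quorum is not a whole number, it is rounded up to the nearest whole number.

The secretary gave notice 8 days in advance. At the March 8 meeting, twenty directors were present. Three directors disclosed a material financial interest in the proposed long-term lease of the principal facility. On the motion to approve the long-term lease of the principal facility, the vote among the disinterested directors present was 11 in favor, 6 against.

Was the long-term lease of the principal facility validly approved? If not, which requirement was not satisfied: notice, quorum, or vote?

Notice: 8 days given; 8 required (8 ≥ 8). Satisfied.
Quorum: 20 present (interested directors count toward quorum); quorum is 10. Satisfied.
Vote: the long-term lease of the principal facility requires two-thirds of the disinterested directors present (20 − 3 = 17). 2/3 of 17 = 11.33, rounded up to 12, so 12 affirmative votes are needed; 11 voted in favor. Not satisfied.

Invalid — vote requirement not satisfied.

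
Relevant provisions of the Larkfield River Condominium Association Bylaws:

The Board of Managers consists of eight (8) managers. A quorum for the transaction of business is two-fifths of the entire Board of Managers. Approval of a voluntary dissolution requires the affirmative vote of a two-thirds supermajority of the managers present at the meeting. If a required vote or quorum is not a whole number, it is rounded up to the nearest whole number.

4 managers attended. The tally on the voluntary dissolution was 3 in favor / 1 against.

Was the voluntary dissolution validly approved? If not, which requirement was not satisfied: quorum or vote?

Valid — all requirements satisfied.

Quorum: 4 present; quorum is 4. Satisfied.
Vote: the voluntary dissolution requires two-thirds of the managers present (4). 2/3 of 4 = 2.67, rounded up to 3, so 3 affirmative votes are needed; 3 voted in favor. Satisfied.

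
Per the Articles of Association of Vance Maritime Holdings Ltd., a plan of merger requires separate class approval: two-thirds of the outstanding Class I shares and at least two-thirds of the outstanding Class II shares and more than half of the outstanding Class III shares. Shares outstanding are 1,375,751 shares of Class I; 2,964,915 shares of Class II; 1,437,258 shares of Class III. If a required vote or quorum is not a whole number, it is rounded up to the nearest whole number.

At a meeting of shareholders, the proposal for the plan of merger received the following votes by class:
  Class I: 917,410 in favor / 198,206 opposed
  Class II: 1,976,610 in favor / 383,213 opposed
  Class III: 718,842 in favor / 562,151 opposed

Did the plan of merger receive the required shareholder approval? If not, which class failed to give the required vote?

Approved — every class gave the required vote.

Class I: 2/3 of 1375751 = 917167.33, rounded up to 917168; 917,168 required, 917,410 in favor — approved.
Class II: 2/3 of 2964915 = 1976610; 1,976,610 required, 1,976,610 in favor — approved.
Class III: a majority of 1437258 is 718630; 718,630 required, 718,842 in favor — approved.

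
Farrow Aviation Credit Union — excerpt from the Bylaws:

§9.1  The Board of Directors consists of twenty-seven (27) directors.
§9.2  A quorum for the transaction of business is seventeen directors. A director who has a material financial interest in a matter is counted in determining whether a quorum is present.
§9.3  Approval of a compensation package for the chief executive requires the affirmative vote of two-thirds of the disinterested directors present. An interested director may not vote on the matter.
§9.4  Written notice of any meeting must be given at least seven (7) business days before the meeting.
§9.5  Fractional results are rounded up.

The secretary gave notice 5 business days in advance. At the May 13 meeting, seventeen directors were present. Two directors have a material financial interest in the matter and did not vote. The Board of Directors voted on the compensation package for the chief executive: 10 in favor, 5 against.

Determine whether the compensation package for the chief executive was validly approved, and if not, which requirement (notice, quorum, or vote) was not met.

Invalid — notice requirement not satisfied.

Notice: 5 business days given; 7 required (5 < 7). Not satisfied.
Quorum: 17 present (interested directors count toward quorum); quorum is 17. Satisfied.
Vote: the compensation package for the chief executive requires two-thirds of the disinterested directors present (17 − 2 = 15). 2/3 of 15 = 10, so 10 affirmative votes are needed; 10 voted in favor. Satisfied.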